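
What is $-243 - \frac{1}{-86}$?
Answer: $- \frac{20897}{86} \approx -242.99$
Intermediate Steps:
$-243 - \frac{1}{-86} = -243 - - \frac{1}{86} = -243 + \frac{1}{86} = - \frac{20897}{86}$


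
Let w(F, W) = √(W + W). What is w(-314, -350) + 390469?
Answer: 390469 + 10*I*√7 ≈ 3.9047e+5 + 26.458*I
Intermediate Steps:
w(F, W) = √2*√W (w(F, W) = √(2*W) = √2*√W)
w(-314, -350) + 390469 = √2*√(-350) + 390469 = √2*(5*I*√14) + 390469 = 10*I*√7 + 390469 = 390469 + 10*I*√7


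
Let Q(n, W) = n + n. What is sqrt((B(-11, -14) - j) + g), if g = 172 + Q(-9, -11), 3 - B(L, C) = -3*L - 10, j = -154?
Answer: 12*sqrt(2) ≈ 16.971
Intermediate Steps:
Q(n, W) = 2*n
B(L, C) = 13 + 3*L (B(L, C) = 3 - (-3*L - 10) = 3 - (-10 - 3*L) = 3 + (10 + 3*L) = 13 + 3*L)
g = 154 (g = 172 + 2*(-9) = 172 - 18 = 154)
sqrt((B(-11, -14) - j) + g) = sqrt(((13 + 3*(-11)) - 1*(-154)) + 154) = sqrt(((13 - 33) + 154) + 154) = sqrt((-20 + 154) + 154) = sqrt(134 + 154) = sqrt(288) = 12*sqrt(2)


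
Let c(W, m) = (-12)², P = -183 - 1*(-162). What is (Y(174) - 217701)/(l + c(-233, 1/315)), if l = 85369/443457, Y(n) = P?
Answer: -96550344954/63943177 ≈ -1509.9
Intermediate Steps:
P = -21 (P = -183 + 162 = -21)
Y(n) = -21
l = 85369/443457 (l = 85369*(1/443457) = 85369/443457 ≈ 0.19251)
c(W, m) = 144
(Y(174) - 217701)/(l + c(-233, 1/315)) = (-21 - 217701)/(85369/443457 + 144) = -217722/63943177/443457 = -217722*443457/63943177 = -96550344954/63943177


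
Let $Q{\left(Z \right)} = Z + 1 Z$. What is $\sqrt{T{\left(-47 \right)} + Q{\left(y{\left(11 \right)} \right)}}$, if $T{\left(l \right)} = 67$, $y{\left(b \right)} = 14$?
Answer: $\sqrt{95} \approx 9.7468$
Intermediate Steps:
$Q{\left(Z \right)} = 2 Z$ ($Q{\left(Z \right)} = Z + Z = 2 Z$)
$\sqrt{T{\left(-47 \right)} + Q{\left(y{\left(11 \right)} \right)}} = \sqrt{67 + 2 \cdot 14} = \sqrt{67 + 28} = \sqrt{95}$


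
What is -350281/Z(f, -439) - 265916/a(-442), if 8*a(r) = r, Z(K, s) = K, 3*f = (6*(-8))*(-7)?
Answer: 41718267/24752 ≈ 1685.5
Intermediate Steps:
f = 112 (f = ((6*(-8))*(-7))/3 = (-48*(-7))/3 = (⅓)*336 = 112)
a(r) = r/8
-350281/Z(f, -439) - 265916/a(-442) = -350281/112 - 265916/((⅛)*(-442)) = -350281*1/112 - 265916/(-221/4) = -350281/112 - 265916*(-4/221) = -350281/112 + 1063664/221 = 41718267/24752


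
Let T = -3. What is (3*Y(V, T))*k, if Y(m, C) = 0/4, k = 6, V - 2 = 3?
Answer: 0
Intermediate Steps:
V = 5 (V = 2 + 3 = 5)
Y(m, C) = 0 (Y(m, C) = 0*(¼) = 0)
(3*Y(V, T))*k = (3*0)*6 = 0*6 = 0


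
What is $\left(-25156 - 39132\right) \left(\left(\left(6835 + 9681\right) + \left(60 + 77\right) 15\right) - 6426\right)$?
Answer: $-780777760$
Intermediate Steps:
$\left(-25156 - 39132\right) \left(\left(\left(6835 + 9681\right) + \left(60 + 77\right) 15\right) - 6426\right) = - 64288 \left(\left(16516 + 137 \cdot 15\right) - 6426\right) = - 64288 \left(\left(16516 + 2055\right) - 6426\right) = - 64288 \left(18571 - 6426\right) = \left(-64288\right) 12145 = -780777760$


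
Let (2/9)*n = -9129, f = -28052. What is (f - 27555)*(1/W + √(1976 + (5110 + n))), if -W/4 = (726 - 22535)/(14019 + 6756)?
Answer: -1155235425/87236 - 55607*I*√135978/2 ≈ -13243.0 - 1.0253e+7*I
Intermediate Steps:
n = -82161/2 (n = (9/2)*(-9129) = -82161/2 ≈ -41081.)
W = 87236/20775 (W = -4*(726 - 22535)/(14019 + 6756) = -(-87236)/20775 = -4*(-21809/20775) = 87236/20775 ≈ 4.1991)
(f - 27555)*(1/W + √(1976 + (5110 + n))) = (-28052 - 27555)*(1/(87236/20775) + √(1976 + (5110 - 82161/2))) = -55607*(20775/87236 + √(1976 - 71941/2)) = -55607*(20775/87236 + √(-67989/2)) = -55607*(20775/87236 + I*√135978/2) = -1155235425/87236 - 55607*I*√135978/2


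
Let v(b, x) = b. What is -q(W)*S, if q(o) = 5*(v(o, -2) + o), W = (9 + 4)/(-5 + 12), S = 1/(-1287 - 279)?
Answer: 65/5481 ≈ 0.011859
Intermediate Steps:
S = -1/1566 (S = 1/(-1566) = -1/1566 ≈ -0.00063857)
W = 13/7 ≈ 1.8571
q(o) = 10*o (q(o) = 5*(o + o) = 5*(2*o) = 10*o)
-q(W)*S = -10*(13/7)*(-1)/1566 = -130*(-1)/(7*1566) = -1*(-65/5481) = 65/5481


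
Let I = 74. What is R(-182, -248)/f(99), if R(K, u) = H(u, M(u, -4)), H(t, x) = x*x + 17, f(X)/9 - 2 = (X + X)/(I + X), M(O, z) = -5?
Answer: 1211/816 ≈ 1.4841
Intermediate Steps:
f(X) = 18 + 18*X/(74 + X) (f(X) = 18 + 9*((X + X)/(74 + X)) = 18 + 9*((2*X)/(74 + X)) = 18 + 9*(2*X/(74 + X)) = 18 + 18*X/(74 + X))
H(t, x) = 17 + x**2 (H(t, x) = x**2 + 17 = 17 + x**2)
R(K, u) = 42 (R(K, u) = 17 + (-5)**2 = 17 + 25 = 42)
R(-182, -248)/f(99) = 42/((36*(37 + 99)/(74 + 99))) = 42/((36*136/173)) = 42/((36*(1/173)*136)) = 42/(4896/173) = 42*(173/4896) = 1211/816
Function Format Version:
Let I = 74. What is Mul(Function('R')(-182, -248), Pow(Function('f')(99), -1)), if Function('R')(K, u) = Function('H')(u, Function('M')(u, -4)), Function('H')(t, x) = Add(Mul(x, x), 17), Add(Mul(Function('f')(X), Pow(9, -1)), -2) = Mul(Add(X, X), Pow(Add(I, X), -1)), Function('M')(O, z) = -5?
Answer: Rational(1211, 816) ≈ 1.4841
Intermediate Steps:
Function('f')(X) = Add(18, Mul(18, X, Pow(Add(74, X), -1))) (Function('f')(X) = Add(18, Mul(9, Mul(Add(X, X), Pow(Add(74, X), -1)))) = Add(18, Mul(9, Mul(Mul(2, X), Pow(Add(74, X), -1)))) = Add(18, Mul(9, Mul(2, X, Pow(Add(74, X), -1)))) = Add(18, Mul(18, X, Pow(Add(74, X), -1))))
Function('H')(t, x) = Add(17, Pow(x, 2)) (Function('H')(t, x) = Add(Pow(x, 2), 17) = Add(17, Pow(x, 2)))
Function('R')(K, u) = 42 (Function('R')(K, u) = Add(17, Pow(-5, 2)) = Add(17, 25) = 42)
Mul(Function('R')(-182, -248), Pow(Function('f')(99), -1)) = Mul(42, Pow(Mul(36, Pow(Add(74, 99), -1), Add(37, 99)), -1)) = Mul(42, Pow(Mul(36, Pow(173, -1), 136), -1)) = Mul(42, Pow(Mul(36, Rational(1, 173), 136), -1)) = Mul(42, Pow(Rational(4896, 173), -1)) = Mul(42, Rational(173, 4896)) = Rational(1211, 816)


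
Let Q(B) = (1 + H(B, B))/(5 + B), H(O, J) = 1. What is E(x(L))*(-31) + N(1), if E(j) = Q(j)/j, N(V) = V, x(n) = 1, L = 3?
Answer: -28/3 ≈ -9.3333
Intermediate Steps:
Q(B) = 2/(5 + B) (Q(B) = (1 + 1)/(5 + B) = 2/(5 + B))
E(j) = 2/(j*(5 + j)) (E(j) = (2/(5 + j))/j = 2/(j*(5 + j)))
E(x(L))*(-31) + N(1) = (2/(1*(5 + 1)))*(-31) + 1 = (2*1/6)*(-31) + 1 = (2*1*(⅙))*(-31) + 1 = (⅓)*(-31) + 1 = -31/3 + 1 = -28/3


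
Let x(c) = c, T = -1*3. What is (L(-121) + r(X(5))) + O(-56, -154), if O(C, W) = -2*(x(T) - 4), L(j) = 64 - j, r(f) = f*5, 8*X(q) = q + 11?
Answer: 209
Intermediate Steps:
T = -3
X(q) = 11/8 + q/8 (X(q) = (q + 11)/8 = (11 + q)/8 = 11/8 + q/8)
r(f) = 5*f
O(C, W) = 14 (O(C, W) = -2*(-3 - 4) = -2*(-7) = 14)
(L(-121) + r(X(5))) + O(-56, -154) = ((64 - 1*(-121)) + 5*(11/8 + (⅛)*5)) + 14 = ((64 + 121) + 5*(11/8 + 5/8)) + 14 = (185 + 5*2) + 14 = (185 + 10) + 14 = 195 + 14 = 209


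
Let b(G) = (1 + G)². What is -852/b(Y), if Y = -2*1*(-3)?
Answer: -852/49 ≈ -17.388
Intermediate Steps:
Y = 6 (Y = -2*(-3) = 6)
-852/b(Y) = -852/(1 + 6)² = -852/(7²) = -852/49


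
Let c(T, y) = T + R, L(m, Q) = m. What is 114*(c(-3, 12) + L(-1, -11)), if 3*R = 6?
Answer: -228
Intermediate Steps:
R = 2 (R = (1/3)*6 = 2)
c(T, y) = 2 + T (c(T, y) = T + 2 = 2 + T)
114*(c(-3, 12) + L(-1, -11)) = 114*((2 - 3) - 1) = 114*(-1 - 1) = 114*(-2) = -228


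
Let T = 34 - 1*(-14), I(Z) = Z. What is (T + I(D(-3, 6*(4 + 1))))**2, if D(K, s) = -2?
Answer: 2116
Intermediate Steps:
T = 48 (T = 34 + 14 = 48)
(T + I(D(-3, 6*(4 + 1))))**2 = (48 - 2)**2 = 46**2 = 2116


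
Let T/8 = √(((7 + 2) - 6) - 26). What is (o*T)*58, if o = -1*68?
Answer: -31552*I*√23 ≈ -1.5132e+5*I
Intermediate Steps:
o = -68
T = 8*I*√23 (T = 8*√(((7 + 2) - 6) - 26) = 8*√((9 - 6) - 26) = 8*√(3 - 26) = 8*√(-23) = 8*(I*√23) = 8*I*√23 ≈ 38.367*I)
(o*T)*58 = -544*I*√23*58 = -31552*I*√23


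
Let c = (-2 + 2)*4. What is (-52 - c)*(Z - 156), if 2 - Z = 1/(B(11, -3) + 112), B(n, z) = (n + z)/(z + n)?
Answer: 904956/113 ≈ 8008.5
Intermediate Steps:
B(n, z) = 1 (B(n, z) = (n + z)/(n + z) = 1)
c = 0 (c = 0*4 = 0)
Z = 225/113 (Z = 2 - 1/(1 + 112) = 2 - 1/113 = 225/113 ≈ 1.9911)
(-52 - c)*(Z - 156) = (-52 - 1*0)*(225/113 - 156) = (-52 + 0)*(-17403/113) = -52*(-17403/113) = 904956/113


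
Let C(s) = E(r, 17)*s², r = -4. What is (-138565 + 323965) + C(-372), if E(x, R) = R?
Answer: 2537928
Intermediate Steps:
C(s) = 17*s²
(-138565 + 323965) + C(-372) = (-138565 + 323965) + 17*(-372)² = 185400 + 17*138384 = 185400 + 2352528 = 2537928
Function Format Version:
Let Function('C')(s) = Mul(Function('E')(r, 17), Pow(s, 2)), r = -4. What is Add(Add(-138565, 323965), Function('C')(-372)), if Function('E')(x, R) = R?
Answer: 2537928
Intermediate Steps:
Function('C')(s) = Mul(17, Pow(s, 2))
Add(Add(-138565, 323965), Function('C')(-372)) = Add(Add(-138565, 323965), Mul(17, Pow(-372, 2))) = Add(185400, Mul(17, 138384)) = Add(185400, 2352528) = 2537928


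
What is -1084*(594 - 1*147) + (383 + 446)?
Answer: -483719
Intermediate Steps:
-1084*(594 - 1*147) + (383 + 446) = -1084*(594 - 147) + 829 = -1084*447 + 829 = -484548 + 829 = -483719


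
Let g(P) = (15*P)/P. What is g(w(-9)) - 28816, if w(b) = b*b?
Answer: -28801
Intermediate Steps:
w(b) = b²
g(P) = 15
g(w(-9)) - 28816 = 15 - 28816 = -28801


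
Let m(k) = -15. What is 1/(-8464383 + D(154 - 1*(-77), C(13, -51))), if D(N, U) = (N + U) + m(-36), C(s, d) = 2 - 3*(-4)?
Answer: -1/8464153 ≈ -1.1815e-7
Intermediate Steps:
C(s, d) = 14 (C(s, d) = 2 + 12 = 14)
D(N, U) = -15 + N + U (D(N, U) = (N + U) - 15 = -15 + N + U)
1/(-8464383 + D(154 - 1*(-77), C(13, -51))) = 1/(-8464383 + (-15 + (154 - 1*(-77)) + 14)) = 1/(-8464383 + (-15 + (154 + 77) + 14)) = 1/(-8464383 + (-15 + 231 + 14)) = 1/(-8464383 + 230) = 1/(-8464153) = -1/8464153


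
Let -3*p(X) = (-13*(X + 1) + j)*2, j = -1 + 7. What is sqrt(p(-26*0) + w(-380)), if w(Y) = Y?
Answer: I*sqrt(3378)/3 ≈ 19.374*I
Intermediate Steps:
j = 6
p(X) = 14/3 + 26*X/3 (p(X) = -(-13*(X + 1) + 6)*2/3 = -(-13*(1 + X) + 6)*2/3 = -((-13 - 13*X) + 6)*2/3 = -(-7 - 13*X)*2/3 = -(-14 - 26*X)/3 = 14/3 + 26*X/3)
sqrt(p(-26*0) + w(-380)) = sqrt((14/3 + 26*(-26*0)/3) - 380) = sqrt((14/3 + (26/3)*0) - 380) = sqrt((14/3 + 0) - 380) = sqrt(14/3 - 380) = sqrt(-1126/3) = I*sqrt(3378)/3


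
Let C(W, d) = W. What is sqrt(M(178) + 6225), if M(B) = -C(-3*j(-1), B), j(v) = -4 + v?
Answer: 3*sqrt(690) ≈ 78.804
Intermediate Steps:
M(B) = -15 (M(B) = -(-3)*(-4 - 1) = -(-3)*(-5) = -1*15 = -15)
sqrt(M(178) + 6225) = sqrt(-15 + 6225) = sqrt(6210) = 3*sqrt(690)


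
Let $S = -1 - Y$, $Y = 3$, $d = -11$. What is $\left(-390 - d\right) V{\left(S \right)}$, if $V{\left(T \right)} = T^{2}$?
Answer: $-6064$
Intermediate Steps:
$S = -4$ ($S = -1 - 3 = -4$)
$\left(-390 - d\right) V{\left(S \right)} = \left(-390 - -11\right) \left(-4\right)^{2} = \left(-390 + 11\right) 16 = \left(-379\right) 16 = -6064$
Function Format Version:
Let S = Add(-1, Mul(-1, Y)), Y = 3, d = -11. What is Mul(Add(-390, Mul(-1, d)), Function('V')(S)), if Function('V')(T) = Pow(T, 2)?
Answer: -6064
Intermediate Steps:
S = -4 (S = Add(-1, Mul(-1, 3)) = Add(-1, -3) = -4)
Mul(Add(-390, Mul(-1, d)), Function('V')(S)) = Mul(Add(-390, Mul(-1, -11)), Pow(-4, 2)) = Mul(Add(-390, 11), 16) = Mul(-379, 16) = -6064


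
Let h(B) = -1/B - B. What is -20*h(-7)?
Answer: -1000/7 ≈ -142.86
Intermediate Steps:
h(B) = -B - 1/B
-20*h(-7) = -20*(-1*(-7) - 1/(-7)) = -20*(7 - 1*(-⅐)) = -20*(7 + ⅐) = -20*50/7 = -1000/7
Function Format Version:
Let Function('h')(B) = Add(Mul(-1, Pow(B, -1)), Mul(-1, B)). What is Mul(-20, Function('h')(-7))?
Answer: Rational(-1000, 7) ≈ -142.86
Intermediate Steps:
Function('h')(B) = Add(Mul(-1, B), Mul(-1, Pow(B, -1)))
Mul(-20, Function('h')(-7)) = Mul(-20, Add(Mul(-1, -7), Mul(-1, Pow(-7, -1)))) = Mul(-20, Add(7, Mul(-1, Rational(-1, 7)))) = Mul(-20, Add(7, Rational(1, 7))) = Mul(-20, Rational(50, 7)) = Rational(-1000, 7)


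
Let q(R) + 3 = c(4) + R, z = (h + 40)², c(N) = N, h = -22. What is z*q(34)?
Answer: 11340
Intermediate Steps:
z = 324 (z = (-22 + 40)² = 18² = 324)
q(R) = 1 + R (q(R) = -3 + (4 + R) = 1 + R)
z*q(34) = 324*(1 + 34) = 324*35 = 11340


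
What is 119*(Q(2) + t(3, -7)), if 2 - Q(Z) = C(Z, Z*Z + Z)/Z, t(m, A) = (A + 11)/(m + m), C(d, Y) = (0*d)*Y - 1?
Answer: 2261/6 ≈ 376.83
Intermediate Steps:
C(d, Y) = -1 (C(d, Y) = 0*Y - 1 = 0 - 1 = -1)
t(m, A) = (11 + A)/(2*m) (t(m, A) = (11 + A)/((2*m)) = (11 + A)*(1/(2*m)) = (11 + A)/(2*m))
Q(Z) = 2 + 1/Z (Q(Z) = 2 - (-1)/Z = 2 + 1/Z)
119*(Q(2) + t(3, -7)) = 119*((2 + 1/2) + (½)*(11 - 7)/3) = 119*((2 + ½) + (½)*(⅓)*4) = 119*(5/2 + ⅔) = 119*(19/6) = 2261/6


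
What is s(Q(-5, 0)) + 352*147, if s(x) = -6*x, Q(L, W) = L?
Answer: 51774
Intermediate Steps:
s(Q(-5, 0)) + 352*147 = -6*(-5) + 352*147 = 30 + 51744 = 51774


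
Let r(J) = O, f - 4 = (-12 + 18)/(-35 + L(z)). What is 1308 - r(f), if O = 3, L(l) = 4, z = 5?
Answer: 1305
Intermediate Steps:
f = 118/31 (f = 4 + (-12 + 18)/(-35 + 4) = 4 + 6/(-31) = 4 + 6*(-1/31) = 4 - 6/31 = 118/31 ≈ 3.8064)
r(J) = 3
1308 - r(f) = 1308 - 1*3 = 1308 - 3 = 1305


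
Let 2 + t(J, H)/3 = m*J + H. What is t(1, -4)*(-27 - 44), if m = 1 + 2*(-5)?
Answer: 3195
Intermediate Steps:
m = -9 (m = 1 - 10 = -9)
t(J, H) = -6 - 27*J + 3*H (t(J, H) = -6 + 3*(-9*J + H) = -6 + 3*(H - 9*J) = -6 + (-27*J + 3*H) = -6 - 27*J + 3*H)
t(1, -4)*(-27 - 44) = (-6 - 27*1 + 3*(-4))*(-27 - 44) = (-6 - 27 - 12)*(-71) = -45*(-71) = 3195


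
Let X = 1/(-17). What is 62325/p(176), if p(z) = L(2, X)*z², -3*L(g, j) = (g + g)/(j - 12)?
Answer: 38329875/2106368 ≈ 18.197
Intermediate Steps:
X = -1/17 ≈ -0.058824
L(g, j) = -2*g/(3*(-12 + j)) (L(g, j) = -(g + g)/(3*(j - 12)) = -2*g/(3*(-12 + j)))
p(z) = 68*z²/615 (p(z) = (-2*2/(-36 + 3*(-1/17)))*z² = (-2*2/(-36 - 3/17))*z² = (-2*2/(-615/17))*z² = (-2*2*(-17/615))*z² = 68*z²/615)
62325/p(176) = 62325/(((68/615)*176²)) = 62325/(((68/615)*30976)) = 62325/(2106368/615) = 62325*(615/2106368) = 38329875/2106368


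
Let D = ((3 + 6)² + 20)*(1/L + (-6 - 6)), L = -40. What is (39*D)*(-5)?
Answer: 1894659/8 ≈ 2.3683e+5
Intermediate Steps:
D = -48581/40 (D = ((3 + 6)² + 20)*(1/(-40) + (-6 - 6)) = (9² + 20)*(-1/40 - 12) = (81 + 20)*(-481/40) = 101*(-481/40) = -48581/40 ≈ -1214.5)
(39*D)*(-5) = (39*(-48581/40))*(-5) = -1894659/40*(-5) = 1894659/8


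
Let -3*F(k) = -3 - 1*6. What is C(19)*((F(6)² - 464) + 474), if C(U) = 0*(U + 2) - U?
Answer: -361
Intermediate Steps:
F(k) = 3 (F(k) = -(-3 - 1*6)/3 = -(-3 - 6)/3 = -⅓*(-9) = 3)
C(U) = -U (C(U) = 0*(2 + U) - U = 0 - U = -U)
C(19)*((F(6)² - 464) + 474) = (-1*19)*((3² - 464) + 474) = -19*((9 - 464) + 474) = -19*(-455 + 474) = -19*19 = -361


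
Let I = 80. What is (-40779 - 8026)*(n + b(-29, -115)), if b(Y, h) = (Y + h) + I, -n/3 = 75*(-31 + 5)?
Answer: -282385730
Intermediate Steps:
n = 5850 (n = -225*(-31 + 5) = -225*(-26) = -3*(-1950) = 5850)
b(Y, h) = 80 + Y + h (b(Y, h) = (Y + h) + 80 = 80 + Y + h)
(-40779 - 8026)*(n + b(-29, -115)) = (-40779 - 8026)*(5850 + (80 - 29 - 115)) = -48805*(5850 - 64) = -48805*5786 = -282385730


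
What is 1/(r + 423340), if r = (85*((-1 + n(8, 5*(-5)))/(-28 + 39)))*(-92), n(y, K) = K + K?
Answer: 11/5055560 ≈ 2.1758e-6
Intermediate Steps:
n(y, K) = 2*K
r = 398820/11 (r = (85*((-1 + 2*(5*(-5)))/(-28 + 39)))*(-92) = (85*((-1 + 2*(-25))/11))*(-92) = (85*((-1 - 50)*(1/11)))*(-92) = (85*(-51*1/11))*(-92) = (85*(-51/11))*(-92) = -4335/11*(-92) = 398820/11 ≈ 36256.)
1/(r + 423340) = 1/(398820/11 + 423340) = 1/(5055560/11) = 11/5055560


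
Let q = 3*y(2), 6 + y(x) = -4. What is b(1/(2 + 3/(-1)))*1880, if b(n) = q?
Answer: -56400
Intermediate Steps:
y(x) = -10 (y(x) = -6 - 4 = -10)
q = -30 (q = 3*(-10) = -30)
b(n) = -30
b(1/(2 + 3/(-1)))*1880 = -30*1880 = -56400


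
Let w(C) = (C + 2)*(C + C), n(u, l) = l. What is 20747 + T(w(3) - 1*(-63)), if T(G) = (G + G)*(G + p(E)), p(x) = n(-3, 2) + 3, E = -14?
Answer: 38975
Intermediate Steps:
p(x) = 5 (p(x) = 2 + 3 = 5)
w(C) = 2*C*(2 + C) (w(C) = (2 + C)*(2*C) = 2*C*(2 + C))
T(G) = 2*G*(5 + G) (T(G) = (G + G)*(G + 5) = (2*G)*(5 + G) = 2*G*(5 + G))
20747 + T(w(3) - 1*(-63)) = 20747 + 2*(2*3*(2 + 3) - 1*(-63))*(5 + (2*3*(2 + 3) - 1*(-63))) = 20747 + 2*(2*3*5 + 63)*(5 + (2*3*5 + 63)) = 20747 + 2*(30 + 63)*(5 + (30 + 63)) = 20747 + 2*93*(5 + 93) = 20747 + 2*93*98 = 20747 + 18228 = 38975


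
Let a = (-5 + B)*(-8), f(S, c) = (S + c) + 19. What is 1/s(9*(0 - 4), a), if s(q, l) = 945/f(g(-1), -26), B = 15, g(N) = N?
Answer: -8/945 ≈ -0.0084656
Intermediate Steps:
f(S, c) = 19 + S + c
a = -80 (a = (-5 + 15)*(-8) = 10*(-8) = -80)
s(q, l) = -945/8 (s(q, l) = 945/(19 - 1 - 26) = 945/(-8) = 945*(-⅛) = -945/8)
1/s(9*(0 - 4), a) = 1/(-945/8) = -8/945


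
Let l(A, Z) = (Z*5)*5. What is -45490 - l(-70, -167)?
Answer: -41315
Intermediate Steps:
l(A, Z) = 25*Z (l(A, Z) = (5*Z)*5 = 25*Z)
-45490 - l(-70, -167) = -45490 - 25*(-167) = -45490 - 1*(-4175) = -45490 + 4175 = -41315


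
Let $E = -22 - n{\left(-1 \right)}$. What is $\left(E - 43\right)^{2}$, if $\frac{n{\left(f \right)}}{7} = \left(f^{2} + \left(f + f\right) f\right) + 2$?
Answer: $10000$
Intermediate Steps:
$n{\left(f \right)} = 14 + 21 f^{2}$ ($n{\left(f \right)} = 7 \left(\left(f^{2} + \left(f + f\right) f\right) + 2\right) = 7 \left(\left(f^{2} + 2 f f\right) + 2\right) = 7 \left(\left(f^{2} + 2 f^{2}\right) + 2\right) = 7 \left(3 f^{2} + 2\right) = 7 \left(2 + 3 f^{2}\right) = 14 + 21 f^{2}$)
$E = -57$ ($E = -22 - \left(14 + 21 \left(-1\right)^{2}\right) = -22 - \left(14 + 21 \cdot 1\right) = -22 - \left(14 + 21\right) = -22 - 35 = -57$)
$\left(E - 43\right)^{2} = \left(-57 - 43\right)^{2} = \left(-100\right)^{2} = 10000$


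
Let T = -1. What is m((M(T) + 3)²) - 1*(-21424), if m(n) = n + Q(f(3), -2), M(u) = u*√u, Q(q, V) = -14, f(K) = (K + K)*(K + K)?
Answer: 21418 - 6*I ≈ 21418.0 - 6.0*I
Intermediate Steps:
f(K) = 4*K² (f(K) = (2*K)*(2*K) = 4*K²)
M(u) = u^(3/2)
m(n) = -14 + n (m(n) = n - 14 = -14 + n)
m((M(T) + 3)²) - 1*(-21424) = (-14 + ((-1)^(3/2) + 3)²) - 1*(-21424) = (-14 + (-I + 3)²) + 21424 = (-14 + (3 - I)²) + 21424 = 21410 + (3 - I)²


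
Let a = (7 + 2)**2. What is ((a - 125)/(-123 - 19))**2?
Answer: 484/5041 ≈ 0.096013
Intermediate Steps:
a = 81 (a = 9**2 = 81)
((a - 125)/(-123 - 19))**2 = ((81 - 125)/(-123 - 19))**2 = (-44/(-142))**2 = (-44*(-1/142))**2 = (22/71)**2 = 484/5041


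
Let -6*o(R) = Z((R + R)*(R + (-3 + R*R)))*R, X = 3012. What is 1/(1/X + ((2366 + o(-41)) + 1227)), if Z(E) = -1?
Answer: 3012/10801535 ≈ 0.00027885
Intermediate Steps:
o(R) = R/6 (o(R) = -(-1)*R/6 = R/6)
1/(1/X + ((2366 + o(-41)) + 1227)) = 1/(1/3012 + ((2366 + (1/6)*(-41)) + 1227)) = 1/(1/3012 + ((2366 - 41/6) + 1227)) = 1/(1/3012 + (14155/6 + 1227)) = 1/(1/3012 + 21517/6) = 1/(10801535/3012) = 3012/10801535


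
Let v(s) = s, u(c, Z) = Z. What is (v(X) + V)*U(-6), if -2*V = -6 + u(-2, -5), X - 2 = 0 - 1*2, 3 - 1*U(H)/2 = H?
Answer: 99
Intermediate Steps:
U(H) = 6 - 2*H
X = 0 (X = 2 + (0 - 1*2) = 2 + (0 - 2) = 2 - 2 = 0)
V = 11/2 (V = -(-6 - 5)/2 = -1/2*(-11) = 11/2 ≈ 5.5000)
(v(X) + V)*U(-6) = (0 + 11/2)*(6 - 2*(-6)) = 11*(6 + 12)/2 = (11/2)*18 = 99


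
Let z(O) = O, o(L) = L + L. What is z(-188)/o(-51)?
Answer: 94/51 ≈ 1.8431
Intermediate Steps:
o(L) = 2*L
z(-188)/o(-51) = -188/(2*(-51)) = -188/(-102) = -188*(-1/102) = 94/51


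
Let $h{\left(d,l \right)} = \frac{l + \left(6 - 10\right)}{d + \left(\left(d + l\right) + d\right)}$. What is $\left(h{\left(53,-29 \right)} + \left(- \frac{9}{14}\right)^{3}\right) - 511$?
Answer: $- \frac{91234621}{178360} \approx -511.52$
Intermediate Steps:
$h{\left(d,l \right)} = \frac{-4 + l}{l + 3 d}$ ($h{\left(d,l \right)} = \frac{l - 4}{d + \left(l + 2 d\right)} = \frac{-4 + l}{l + 3 d}$)
$\left(h{\left(53,-29 \right)} + \left(- \frac{9}{14}\right)^{3}\right) - 511 = \left(\frac{-4 - 29}{-29 + 3 \cdot 53} + \left(- \frac{9}{14}\right)^{3}\right) - 511 = \left(\frac{1}{-29 + 159} \left(-33\right) + \left(\left(-9\right) \frac{1}{14}\right)^{3}\right) - 511 = \left(\frac{1}{130} \left(-33\right) + \left(- \frac{9}{14}\right)^{3}\right) - 511 = \left(\frac{1}{130} \left(-33\right) - \frac{729}{2744}\right) - 511 = \left(- \frac{33}{130} - \frac{729}{2744}\right) - 511 = - \frac{92661}{178360} - 511 = - \frac{91234621}{178360}$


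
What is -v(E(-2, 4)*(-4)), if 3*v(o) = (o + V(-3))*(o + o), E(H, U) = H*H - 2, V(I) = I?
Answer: -176/3 ≈ -58.667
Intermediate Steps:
E(H, U) = -2 + H² (E(H, U) = H² - 2 = -2 + H²)
v(o) = 2*o*(-3 + o)/3 (v(o) = ((o - 3)*(o + o))/3 = ((-3 + o)*(2*o))/3 = (2*o*(-3 + o))/3 = 2*o*(-3 + o)/3)
-v(E(-2, 4)*(-4)) = -2*(-2 + (-2)²)*(-4)*(-3 + (-2 + (-2)²)*(-4))/3 = -2*(-2 + 4)*(-4)*(-3 + (-2 + 4)*(-4))/3 = -2*2*(-4)*(-3 + 2*(-4))/3 = -2*(-8)*(-3 - 8)/3 = -2*(-8)*(-11)/3 = -1*176/3 = -176/3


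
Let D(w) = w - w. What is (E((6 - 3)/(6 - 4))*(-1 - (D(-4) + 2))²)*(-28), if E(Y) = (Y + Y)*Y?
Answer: -1134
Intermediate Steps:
D(w) = 0
E(Y) = 2*Y² (E(Y) = (2*Y)*Y = 2*Y²)
(E((6 - 3)/(6 - 4))*(-1 - (D(-4) + 2))²)*(-28) = ((2*((6 - 3)/(6 - 4))²)*(-1 - (0 + 2))²)*(-28) = ((2*(3/2)²)*(-1 - 1*2)²)*(-28) = ((2*(3*(½))²)*(-1 - 2)²)*(-28) = ((2*(3/2)²)*(-3)²)*(-28) = ((2*(9/4))*9)*(-28) = ((9/2)*9)*(-28) = (81/2)*(-28) = -1134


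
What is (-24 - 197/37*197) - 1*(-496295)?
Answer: 18323218/37 ≈ 4.9522e+5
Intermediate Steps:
(-24 - 197/37*197) - 1*(-496295) = (-24 - 197*1/37*197) + 496295 = (-24 - 197/37*197) + 496295 = (-24 - 38809/37) + 496295 = -39697/37 + 496295 = 18323218/37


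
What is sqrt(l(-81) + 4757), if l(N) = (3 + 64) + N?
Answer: 3*sqrt(527) ≈ 68.869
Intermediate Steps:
l(N) = 67 + N
sqrt(l(-81) + 4757) = sqrt((67 - 81) + 4757) = sqrt(-14 + 4757) = sqrt(4743) = 3*sqrt(527)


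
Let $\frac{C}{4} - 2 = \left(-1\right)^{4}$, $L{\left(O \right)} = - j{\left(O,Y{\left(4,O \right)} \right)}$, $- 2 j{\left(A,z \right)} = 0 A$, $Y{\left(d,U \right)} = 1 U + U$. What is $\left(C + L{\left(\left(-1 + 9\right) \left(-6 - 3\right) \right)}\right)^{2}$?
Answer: $144$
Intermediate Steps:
$Y{\left(d,U \right)} = 2 U$ ($Y{\left(d,U \right)} = U + U = 2 U$)
$j{\left(A,z \right)} = 0$ ($j{\left(A,z \right)} = - \frac{0 A}{2} = \left(- \frac{1}{2}\right) 0 = 0$)
$L{\left(O \right)} = 0$ ($L{\left(O \right)} = \left(-1\right) 0 = 0$)
$C = 12$ ($C = 8 + 4 \left(-1\right)^{4} = 8 + 4 \cdot 1 = 8 + 4 = 12$)
$\left(C + L{\left(\left(-1 + 9\right) \left(-6 - 3\right) \right)}\right)^{2} = \left(12 + 0\right)^{2} = 12^{2} = 144$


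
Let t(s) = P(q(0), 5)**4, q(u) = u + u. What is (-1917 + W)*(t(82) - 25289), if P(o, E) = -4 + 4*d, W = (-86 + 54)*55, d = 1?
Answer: 92987653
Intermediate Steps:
q(u) = 2*u
W = -1760 (W = -32*55 = -1760)
P(o, E) = 0 (P(o, E) = -4 + 4*1 = -4 + 4 = 0)
t(s) = 0 (t(s) = 0**4 = 0)
(-1917 + W)*(t(82) - 25289) = (-1917 - 1760)*(0 - 25289) = -3677*(-25289) = 92987653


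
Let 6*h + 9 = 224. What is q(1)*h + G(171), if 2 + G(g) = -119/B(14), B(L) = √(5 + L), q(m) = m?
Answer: 203/6 - 119*√19/19 ≈ 6.5329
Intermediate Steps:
h = 215/6 (h = -3/2 + (⅙)*224 = -3/2 + 112/3 = 215/6 ≈ 35.833)
G(g) = -2 - 119*√19/19 (G(g) = -2 - 119/√(5 + 14) = -2 - 119*√19/19)
q(1)*h + G(171) = 1*(215/6) + (-2 - 119*√19/19) = 215/6 + (-2 - 119*√19/19) = 203/6 - 119*√19/19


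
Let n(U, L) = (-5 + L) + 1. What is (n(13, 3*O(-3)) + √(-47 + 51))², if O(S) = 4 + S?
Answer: 1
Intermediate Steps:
n(U, L) = -4 + L
(n(13, 3*O(-3)) + √(-47 + 51))² = ((-4 + 3*(4 - 3)) + √(-47 + 51))² = ((-4 + 3*1) + √4)² = ((-4 + 3) + 2)² = (-1 + 2)² = 1² = 1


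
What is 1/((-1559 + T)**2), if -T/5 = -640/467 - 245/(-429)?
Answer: 40137317649/97053440632816144 ≈ 4.1356e-7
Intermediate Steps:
T = 800725/200343 (T = -5*(-640/467 - 245/(-429)) = -5*(-640*1/467 - 245*(-1/429)) = -5*(-640/467 + 245/429) = -5*(-160145/200343) = 800725/200343 ≈ 3.9968)
1/((-1559 + T)**2) = 1/((-1559 + 800725/200343)**2) = 1/((-311534012/200343)**2) = 1/(97053440632816144/40137317649) = 40137317649/97053440632816144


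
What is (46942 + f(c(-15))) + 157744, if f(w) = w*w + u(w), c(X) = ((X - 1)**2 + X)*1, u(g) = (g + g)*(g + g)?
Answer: 495091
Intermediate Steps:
u(g) = 4*g**2 (u(g) = (2*g)*(2*g) = 4*g**2)
c(X) = X + (-1 + X)**2 (c(X) = ((-1 + X)**2 + X)*1 = (X + (-1 + X)**2)*1 = X + (-1 + X)**2)
f(w) = 5*w**2 (f(w) = w*w + 4*w**2 = w**2 + 4*w**2 = 5*w**2)
(46942 + f(c(-15))) + 157744 = (46942 + 5*(-15 + (-1 - 15)**2)**2) + 157744 = (46942 + 5*(-15 + (-16)**2)**2) + 157744 = (46942 + 5*(-15 + 256)**2) + 157744 = (46942 + 5*241**2) + 157744 = (46942 + 5*58081) + 157744 = (46942 + 290405) + 157744 = 337347 + 157744 = 495091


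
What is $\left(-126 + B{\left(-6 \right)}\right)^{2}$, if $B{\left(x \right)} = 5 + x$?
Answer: $16129$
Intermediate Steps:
$\left(-126 + B{\left(-6 \right)}\right)^{2} = \left(-126 + \left(5 - 6\right)\right)^{2} = \left(-126 - 1\right)^{2} = \left(-127\right)^{2} = 16129$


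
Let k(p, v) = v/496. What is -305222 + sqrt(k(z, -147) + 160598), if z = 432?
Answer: -305222 + sqrt(2469350291)/124 ≈ -3.0482e+5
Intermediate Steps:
k(p, v) = v/496 (k(p, v) = v*(1/496) = v/496)
-305222 + sqrt(k(z, -147) + 160598) = -305222 + sqrt((1/496)*(-147) + 160598) = -305222 + sqrt(-147/496 + 160598) = -305222 + sqrt(79656461/496) = -305222 + sqrt(2469350291)/124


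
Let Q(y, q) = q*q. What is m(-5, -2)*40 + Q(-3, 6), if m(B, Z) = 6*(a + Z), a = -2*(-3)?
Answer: 996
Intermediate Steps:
Q(y, q) = q**2
a = 6
m(B, Z) = 36 + 6*Z (m(B, Z) = 6*(6 + Z) = 36 + 6*Z)
m(-5, -2)*40 + Q(-3, 6) = (36 + 6*(-2))*40 + 6**2 = (36 - 12)*40 + 36 = 24*40 + 36 = 960 + 36 = 996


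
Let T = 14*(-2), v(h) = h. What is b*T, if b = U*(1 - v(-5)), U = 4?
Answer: -672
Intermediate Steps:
b = 24 (b = 4*(1 - 1*(-5)) = 4*(1 + 5) = 4*6 = 24)
T = -28
b*T = 24*(-28) = -672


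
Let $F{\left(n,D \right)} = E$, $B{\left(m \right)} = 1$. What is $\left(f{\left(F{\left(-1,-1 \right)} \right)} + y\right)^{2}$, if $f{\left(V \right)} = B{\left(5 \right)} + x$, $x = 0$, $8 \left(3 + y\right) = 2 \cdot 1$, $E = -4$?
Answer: $\frac{49}{16} \approx 3.0625$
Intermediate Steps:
$y = - \frac{11}{4}$ ($y = -3 + \frac{2 \cdot 1}{8} = -3 + \frac{1}{8} \cdot 2 = -3 + \frac{1}{4} = - \frac{11}{4} \approx -2.75$)
$F{\left(n,D \right)} = -4$
$f{\left(V \right)} = 1$ ($f{\left(V \right)} = 1 + 0 = 1$)
$\left(f{\left(F{\left(-1,-1 \right)} \right)} + y\right)^{2} = \left(1 - \frac{11}{4}\right)^{2} = \left(- \frac{7}{4}\right)^{2} = \frac{49}{16}$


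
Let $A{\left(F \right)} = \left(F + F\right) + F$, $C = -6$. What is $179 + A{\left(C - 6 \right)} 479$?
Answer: $-17065$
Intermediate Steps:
$A{\left(F \right)} = 3 F$ ($A{\left(F \right)} = 2 F + F = 3 F$)
$179 + A{\left(C - 6 \right)} 479 = 179 + 3 \left(-6 - 6\right) 479 = 179 + 3 \left(-12\right) 479 = 179 - 17244 = -17065$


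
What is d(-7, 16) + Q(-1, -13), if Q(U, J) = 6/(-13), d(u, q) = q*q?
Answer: 3322/13 ≈ 255.54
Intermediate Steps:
d(u, q) = q²
Q(U, J) = -6/13 (Q(U, J) = 6*(-1/13) = -6/13)
d(-7, 16) + Q(-1, -13) = 16² - 6/13 = 256 - 6/13 = 3322/13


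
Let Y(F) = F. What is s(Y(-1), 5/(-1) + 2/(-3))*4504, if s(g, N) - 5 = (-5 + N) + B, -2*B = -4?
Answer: -49544/3 ≈ -16515.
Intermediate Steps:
B = 2 (B = -½*(-4) = 2)
s(g, N) = 2 + N (s(g, N) = 5 + ((-5 + N) + 2) = 5 + (-3 + N) = 2 + N)
s(Y(-1), 5/(-1) + 2/(-3))*4504 = (2 + (5/(-1) + 2/(-3)))*4504 = (2 + (5*(-1) + 2*(-⅓)))*4504 = (2 + (-5 - ⅔))*4504 = (2 - 17/3)*4504 = -11/3*4504 = -49544/3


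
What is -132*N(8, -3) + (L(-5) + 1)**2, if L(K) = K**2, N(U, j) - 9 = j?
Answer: -116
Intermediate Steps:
N(U, j) = 9 + j
-132*N(8, -3) + (L(-5) + 1)**2 = -132*(9 - 3) + ((-5)**2 + 1)**2 = -132*6 + (25 + 1)**2 = -792 + 26**2 = -792 + 676 = -116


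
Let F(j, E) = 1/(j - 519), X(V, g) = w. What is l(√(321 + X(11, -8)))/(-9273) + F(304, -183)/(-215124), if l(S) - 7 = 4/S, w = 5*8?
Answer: -2112100411/2716313740140 ≈ -0.00077756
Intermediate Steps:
w = 40
X(V, g) = 40
F(j, E) = 1/(-519 + j)
l(S) = 7 + 4/S
l(√(321 + X(11, -8)))/(-9273) + F(304, -183)/(-215124) = (7 + 4/(√(321 + 40)))/(-9273) + 1/((-519 + 304)*(-215124)) = (7 + 4/(√361))*(-1/9273) - 1/215124/(-215) = (7 + 4/19)*(-1/9273) - 1/215*(-1/215124) = (7 + 4*(1/19))*(-1/9273) + 1/46251660 = (7 + 4/19)*(-1/9273) + 1/46251660 = (137/19)*(-1/9273) + 1/46251660 = -137/176187 + 1/46251660 = -2112100411/2716313740140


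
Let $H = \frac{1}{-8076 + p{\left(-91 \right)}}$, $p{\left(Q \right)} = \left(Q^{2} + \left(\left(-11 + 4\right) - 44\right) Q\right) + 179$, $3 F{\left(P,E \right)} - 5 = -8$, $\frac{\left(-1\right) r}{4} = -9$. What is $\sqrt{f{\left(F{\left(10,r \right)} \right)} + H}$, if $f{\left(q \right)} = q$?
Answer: $\frac{4 i \sqrt{63114}}{1005} \approx 0.9999 i$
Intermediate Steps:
$r = 36$ ($r = \left(-4\right) \left(-9\right) = 36$)
$F{\left(P,E \right)} = -1$ ($F{\left(P,E \right)} = \frac{5}{3} + \frac{1}{3} \left(-8\right) = \frac{5}{3} - \frac{8}{3} = -1$)
$p{\left(Q \right)} = 179 + Q^{2} - 51 Q$ ($p{\left(Q \right)} = \left(Q^{2} + \left(-7 - 44\right) Q\right) + 179 = \left(Q^{2} - 51 Q\right) + 179 = 179 + Q^{2} - 51 Q$)
$H = \frac{1}{5025}$ ($H = \frac{1}{-8076 + \left(179 + \left(-91\right)^{2} - -4641\right)} = \frac{1}{-8076 + \left(179 + 8281 + 4641\right)} = \frac{1}{-8076 + 13101} = \frac{1}{5025} \approx 0.00019901$)
$\sqrt{f{\left(F{\left(10,r \right)} \right)} + H} = \sqrt{-1 + \frac{1}{5025}} = \sqrt{- \frac{5024}{5025}} = \frac{4 i \sqrt{63114}}{1005}$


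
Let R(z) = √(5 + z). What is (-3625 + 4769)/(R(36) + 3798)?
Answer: 4344912/14424763 - 1144*√41/14424763 ≈ 0.30070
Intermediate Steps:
(-3625 + 4769)/(R(36) + 3798) = (-3625 + 4769)/(√(5 + 36) + 3798) = 1144/(√41 + 3798) = 1144/(3798 + √41)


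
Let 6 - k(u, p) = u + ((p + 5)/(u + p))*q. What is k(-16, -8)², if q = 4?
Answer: 1849/4 ≈ 462.25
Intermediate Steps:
k(u, p) = 6 - u - 4*(5 + p)/(p + u) (k(u, p) = 6 - (u + ((p + 5)/(u + p))*4) = 6 - (u + ((5 + p)/(p + u))*4) = 6 - (u + 4*(5 + p)/(p + u)) = 6 + (-u - 4*(5 + p)/(p + u)) = 6 - u - 4*(5 + p)/(p + u))
k(-16, -8)² = ((-20 - 1*(-16)² + 2*(-8) + 6*(-16) - 1*(-8)*(-16))/(-8 - 16))² = ((-20 - 1*256 - 16 - 96 - 128)/(-24))² = (-(-20 - 256 - 16 - 96 - 128)/24)² = (-1/24*(-516))² = (43/2)² = 1849/4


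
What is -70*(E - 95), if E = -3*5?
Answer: 7700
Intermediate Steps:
E = -15
-70*(E - 95) = -70*(-15 - 95) = -70*(-110) = 7700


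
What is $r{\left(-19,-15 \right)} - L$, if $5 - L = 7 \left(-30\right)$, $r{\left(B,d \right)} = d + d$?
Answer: $-245$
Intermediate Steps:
$r{\left(B,d \right)} = 2 d$
$L = 215$ ($L = 5 - 7 \left(-30\right) = 5 - -210 = 5 + 210 = 215$)
$r{\left(-19,-15 \right)} - L = 2 \left(-15\right) - 215 = -30 - 215 = -245$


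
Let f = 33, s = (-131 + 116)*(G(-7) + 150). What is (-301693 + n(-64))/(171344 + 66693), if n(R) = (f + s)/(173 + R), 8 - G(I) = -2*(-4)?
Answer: -32886754/25946033 ≈ -1.2675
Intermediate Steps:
G(I) = 0 (G(I) = 8 - (-2)*(-4) = 8 - 1*8 = 8 - 8 = 0)
s = -2250 (s = (-131 + 116)*(0 + 150) = -15*150 = -2250)
n(R) = -2217/(173 + R) (n(R) = (33 - 2250)/(173 + R) = -2217/(173 + R))
(-301693 + n(-64))/(171344 + 66693) = (-301693 - 2217/(173 - 64))/(171344 + 66693) = (-301693 - 2217/109)/238037 = (-301693 - 2217*1/109)*(1/238037) = (-301693 - 2217/109)*(1/238037) = -32886754/109*1/238037 = -32886754/25946033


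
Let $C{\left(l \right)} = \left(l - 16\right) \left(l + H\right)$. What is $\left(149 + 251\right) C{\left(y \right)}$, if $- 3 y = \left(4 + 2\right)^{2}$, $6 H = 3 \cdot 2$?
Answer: $123200$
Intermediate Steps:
$H = 1$ ($H = \frac{3 \cdot 2}{6} = \frac{1}{6} \cdot 6 = 1$)
$y = -12$ ($y = - \frac{\left(4 + 2\right)^{2}}{3} = - \frac{6^{2}}{3} = \left(- \frac{1}{3}\right) 36 = -12$)
$C{\left(l \right)} = \left(1 + l\right) \left(-16 + l\right)$ ($C{\left(l \right)} = \left(l - 16\right) \left(l + 1\right) = \left(-16 + l\right) \left(1 + l\right) = \left(1 + l\right) \left(-16 + l\right)$)
$\left(149 + 251\right) C{\left(y \right)} = \left(149 + 251\right) \left(-16 + \left(-12\right)^{2} - -180\right) = 400 \left(-16 + 144 + 180\right) = 400 \cdot 308 = 123200$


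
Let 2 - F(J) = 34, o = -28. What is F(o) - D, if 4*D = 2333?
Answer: -2461/4 ≈ -615.25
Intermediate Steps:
F(J) = -32 (F(J) = 2 - 1*34 = 2 - 34 = -32)
D = 2333/4 (D = (¼)*2333 = 2333/4 ≈ 583.25)
F(o) - D = -32 - 1*2333/4 = -32 - 2333/4 = -2461/4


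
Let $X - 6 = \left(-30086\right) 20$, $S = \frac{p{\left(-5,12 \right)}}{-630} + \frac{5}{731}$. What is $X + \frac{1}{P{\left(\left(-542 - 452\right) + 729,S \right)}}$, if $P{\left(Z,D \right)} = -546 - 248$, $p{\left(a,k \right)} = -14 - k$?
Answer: $- \frac{477760917}{794} \approx -6.0171 \cdot 10^{5}$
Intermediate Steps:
$S = \frac{11078}{230265}$ ($S = \frac{-14 - 12}{-630} + \frac{5}{731} = \left(-14 - 12\right) \left(- \frac{1}{630}\right) + 5 \cdot \frac{1}{731} = \left(-26\right) \left(- \frac{1}{630}\right) + \frac{5}{731} = \frac{13}{315} + \frac{5}{731} = \frac{11078}{230265} \approx 0.04811$)
$P{\left(Z,D \right)} = -794$
$X = -601714$ ($X = 6 - 601720 = -601714$)
$X + \frac{1}{P{\left(\left(-542 - 452\right) + 729,S \right)}} = -601714 + \frac{1}{-794} = -601714 - \frac{1}{794} = - \frac{477760917}{794}$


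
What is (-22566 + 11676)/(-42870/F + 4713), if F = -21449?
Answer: -77859870/33710669 ≈ -2.3097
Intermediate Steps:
(-22566 + 11676)/(-42870/F + 4713) = (-22566 + 11676)/(-42870/(-21449) + 4713) = -10890/(-42870*(-1/21449) + 4713) = -10890/(42870/21449 + 4713) = -10890/101132007/21449 = -10890*21449/101132007 = -77859870/33710669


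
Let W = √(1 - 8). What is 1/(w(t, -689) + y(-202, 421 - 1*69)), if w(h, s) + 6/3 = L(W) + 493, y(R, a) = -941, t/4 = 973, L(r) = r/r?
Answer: -1/449 ≈ -0.0022272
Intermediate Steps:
W = I*√7 (W = √(-7) = I*√7 ≈ 2.6458*I)
L(r) = 1
t = 3892 (t = 4*973 = 3892)
w(h, s) = 492 (w(h, s) = -2 + (1 + 493) = -2 + 494 = 492)
1/(w(t, -689) + y(-202, 421 - 1*69)) = 1/(492 - 941) = 1/(-449) = -1/449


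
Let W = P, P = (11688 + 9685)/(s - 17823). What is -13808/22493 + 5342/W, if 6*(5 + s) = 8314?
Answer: -5927899586314/1442228667 ≈ -4110.2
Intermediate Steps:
s = 4142/3 (s = -5 + (⅙)*8314 = -5 + 4157/3 = 4142/3 ≈ 1380.7)
P = -64119/49327 (P = (11688 + 9685)/(4142/3 - 17823) = 21373/(-49327/3) = 21373*(-3/49327) = -64119/49327 ≈ -1.2999)
W = -64119/49327 ≈ -1.2999
-13808/22493 + 5342/W = -13808/22493 + 5342/(-64119/49327) = -13808*1/22493 + 5342*(-49327/64119) = -13808/22493 - 263504834/64119 = -5927899586314/1442228667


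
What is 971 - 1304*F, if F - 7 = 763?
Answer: -1003109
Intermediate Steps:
F = 770 (F = 7 + 763 = 770)
971 - 1304*F = 971 - 1304*770 = 971 - 1004080 = -1003109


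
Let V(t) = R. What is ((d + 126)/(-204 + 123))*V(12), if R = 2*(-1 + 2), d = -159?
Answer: 22/27 ≈ 0.81481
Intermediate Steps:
R = 2 (R = 2*1 = 2)
V(t) = 2
((d + 126)/(-204 + 123))*V(12) = ((-159 + 126)/(-204 + 123))*2 = -33/(-81)*2 = -33*(-1/81)*2 = (11/27)*2 = 22/27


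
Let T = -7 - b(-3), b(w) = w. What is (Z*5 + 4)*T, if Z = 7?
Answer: -156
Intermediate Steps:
T = -4 (T = -7 - 1*(-3) = -7 + 3 = -4)
(Z*5 + 4)*T = (7*5 + 4)*(-4) = (35 + 4)*(-4) = 39*(-4) = -156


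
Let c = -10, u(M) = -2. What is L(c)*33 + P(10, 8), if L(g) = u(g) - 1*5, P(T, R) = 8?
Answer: -223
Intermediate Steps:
L(g) = -7 (L(g) = -2 - 1*5 = -2 - 5 = -7)
L(c)*33 + P(10, 8) = -7*33 + 8 = -231 + 8 = -223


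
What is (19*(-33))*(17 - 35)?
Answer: 11286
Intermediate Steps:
(19*(-33))*(17 - 35) = -627*(-18) = 11286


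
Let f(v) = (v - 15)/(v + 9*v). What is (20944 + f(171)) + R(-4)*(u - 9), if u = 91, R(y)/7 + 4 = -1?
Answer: 5151116/285 ≈ 18074.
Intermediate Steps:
R(y) = -35 (R(y) = -28 + 7*(-1) = -28 - 7 = -35)
f(v) = (-15 + v)/(10*v) (f(v) = (-15 + v)/((10*v)) = (-15 + v)*(1/(10*v)) = (-15 + v)/(10*v))
(20944 + f(171)) + R(-4)*(u - 9) = (20944 + (⅒)*(-15 + 171)/171) - 35*(91 - 9) = (20944 + (⅒)*(1/171)*156) - 35*82 = (20944 + 26/285) - 2870 = 5969066/285 - 2870 = 5151116/285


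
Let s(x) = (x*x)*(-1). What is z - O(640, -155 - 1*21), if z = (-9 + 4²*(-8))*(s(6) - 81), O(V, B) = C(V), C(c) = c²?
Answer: -393571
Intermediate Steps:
s(x) = -x² (s(x) = x²*(-1) = -x²)
O(V, B) = V²
z = 16029 (z = (-9 + 4²*(-8))*(-1*6² - 81) = (-9 + 16*(-8))*(-1*36 - 81) = (-9 - 128)*(-36 - 81) = -137*(-117) = 16029)
z - O(640, -155 - 1*21) = 16029 - 1*640² = 16029 - 1*409600 = 16029 - 409600 = -393571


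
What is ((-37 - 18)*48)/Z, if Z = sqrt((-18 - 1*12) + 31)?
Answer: -2640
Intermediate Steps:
Z = 1 (Z = sqrt((-18 - 12) + 31) = sqrt(-30 + 31) = sqrt(1) = 1)
((-37 - 18)*48)/Z = ((-37 - 18)*48)/1 = -55*48*1 = -2640*1 = -2640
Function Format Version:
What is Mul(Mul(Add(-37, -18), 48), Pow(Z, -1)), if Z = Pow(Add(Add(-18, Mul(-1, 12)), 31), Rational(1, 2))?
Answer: -2640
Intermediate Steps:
Z = 1 (Z = Pow(Add(Add(-18, -12), 31), Rational(1, 2)) = Pow(Add(-30, 31), Rational(1, 2)) = Pow(1, Rational(1, 2)) = 1)
Mul(Mul(Add(-37, -18), 48), Pow(Z, -1)) = Mul(Mul(Add(-37, -18), 48), Pow(1, -1)) = Mul(Mul(-55, 48), 1) = Mul(-2640, 1) = -2640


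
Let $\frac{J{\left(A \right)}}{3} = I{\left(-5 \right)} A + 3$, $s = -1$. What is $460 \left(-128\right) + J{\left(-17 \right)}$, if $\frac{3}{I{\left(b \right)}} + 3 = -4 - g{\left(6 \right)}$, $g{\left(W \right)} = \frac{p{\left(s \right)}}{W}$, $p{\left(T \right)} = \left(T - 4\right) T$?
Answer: $- \frac{2766019}{47} \approx -58851.0$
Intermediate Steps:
$p{\left(T \right)} = T \left(-4 + T\right)$ ($p{\left(T \right)} = \left(-4 + T\right) T = T \left(-4 + T\right)$)
$g{\left(W \right)} = \frac{5}{W}$ ($g{\left(W \right)} = \frac{\left(-1\right) \left(-4 - 1\right)}{W} = \frac{\left(-1\right) \left(-5\right)}{W} = \frac{5}{W}$)
$I{\left(b \right)} = - \frac{18}{47}$ ($I{\left(b \right)} = \frac{3}{-3 - \left(4 + \frac{5}{6}\right)} = \frac{3}{-3 - \left(4 + 5 \cdot \frac{1}{6}\right)} = \frac{3}{-3 - \frac{29}{6}} = \frac{3}{- \frac{47}{6}} = 3 \left(- \frac{6}{47}\right) = - \frac{18}{47}$)
$J{\left(A \right)} = 9 - \frac{54 A}{47}$ ($J{\left(A \right)} = 3 \left(- \frac{18 A}{47} + 3\right) = 3 \left(3 - \frac{18 A}{47}\right) = 9 - \frac{54 A}{47}$)
$460 \left(-128\right) + J{\left(-17 \right)} = 460 \left(-128\right) + \left(9 - - \frac{918}{47}\right) = -58880 + \left(9 + \frac{918}{47}\right) = -58880 + \frac{1341}{47} = - \frac{2766019}{47}$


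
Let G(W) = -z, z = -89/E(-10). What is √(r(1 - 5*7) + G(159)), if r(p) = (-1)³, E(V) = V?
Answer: 3*I*√110/10 ≈ 3.1464*I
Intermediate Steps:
z = 89/10 (z = -89/(-10) = -89*(-⅒) = 89/10 ≈ 8.9000)
G(W) = -89/10 (G(W) = -1*89/10 = -89/10)
r(p) = -1
√(r(1 - 5*7) + G(159)) = √(-1 - 89/10) = √(-99/10) = 3*I*√110/10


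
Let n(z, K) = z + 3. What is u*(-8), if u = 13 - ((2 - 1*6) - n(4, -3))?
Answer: -192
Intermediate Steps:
n(z, K) = 3 + z
u = 24 (u = 13 - ((2 - 1*6) - (3 + 4)) = 13 - ((2 - 6) - 1*7) = 13 - (-4 - 7) = 13 - 1*(-11) = 13 + 11 = 24)
u*(-8) = 24*(-8) = -192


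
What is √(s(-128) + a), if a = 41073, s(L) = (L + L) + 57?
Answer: √40874 ≈ 202.17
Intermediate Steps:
s(L) = 57 + 2*L (s(L) = 2*L + 57 = 57 + 2*L)
√(s(-128) + a) = √((57 + 2*(-128)) + 41073) = √((57 - 256) + 41073) = √(-199 + 41073) = √40874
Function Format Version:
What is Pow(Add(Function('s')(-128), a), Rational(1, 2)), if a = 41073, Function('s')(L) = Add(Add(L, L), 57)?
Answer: Pow(40874, Rational(1, 2)) ≈ 202.17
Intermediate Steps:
Function('s')(L) = Add(57, Mul(2, L)) (Function('s')(L) = Add(Mul(2, L), 57) = Add(57, Mul(2, L)))
Pow(Add(Function('s')(-128), a), Rational(1, 2)) = Pow(Add(Add(57, Mul(2, -128)), 41073), Rational(1, 2)) = Pow(Add(Add(57, -256), 41073), Rational(1, 2)) = Pow(Add(-199, 41073), Rational(1, 2)) = Pow(40874, Rational(1, 2))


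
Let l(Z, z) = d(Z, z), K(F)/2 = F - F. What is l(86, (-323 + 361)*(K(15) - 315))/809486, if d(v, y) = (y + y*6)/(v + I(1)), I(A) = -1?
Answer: -8379/6880631 ≈ -0.0012178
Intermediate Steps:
K(F) = 0 (K(F) = 2*(F - F) = 2*0 = 0)
d(v, y) = 7*y/(-1 + v) (d(v, y) = (y + y*6)/(v - 1) = (y + 6*y)/(-1 + v) = (7*y)/(-1 + v) = 7*y/(-1 + v))
l(Z, z) = 7*z/(-1 + Z)
l(86, (-323 + 361)*(K(15) - 315))/809486 = (7*((-323 + 361)*(0 - 315))/(-1 + 86))/809486 = (7*(38*(-315))/85)*(1/809486) = (7*(-11970)*(1/85))*(1/809486) = -16758/17*1/809486 = -8379/6880631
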